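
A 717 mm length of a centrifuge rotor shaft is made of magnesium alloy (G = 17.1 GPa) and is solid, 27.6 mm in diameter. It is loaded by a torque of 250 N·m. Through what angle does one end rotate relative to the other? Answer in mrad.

J = πd⁴/32 = π(0.0276)⁴/32 = 5.697×10^-8 m⁴.
θ = T·L/(G·J) = 250.0 × 0.717 / (17.1×10⁹ × 5.697×10^-8) = 0.1840 rad.

184 mrad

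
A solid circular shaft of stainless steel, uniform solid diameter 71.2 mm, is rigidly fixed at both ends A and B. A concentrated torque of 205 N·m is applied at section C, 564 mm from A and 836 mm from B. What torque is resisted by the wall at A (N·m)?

122 N·m

With uniform GJ and both ends fixed, compatibility θ_AC = θ_CB gives T_A·a = T_B·b, together with T_A + T_B = T₀.
T_A = T₀·b/(a+b) = 205.0·836/1400 = 122.4 N·m; T_B = 82.59 N·m.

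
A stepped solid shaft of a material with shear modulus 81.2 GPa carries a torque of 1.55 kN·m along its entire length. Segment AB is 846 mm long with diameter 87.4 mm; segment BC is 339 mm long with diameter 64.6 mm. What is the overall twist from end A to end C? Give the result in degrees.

0.378°

J_AB = π(0.0874)⁴/32 = 5.73×10^-6 m⁴; J_BC = π(0.0646)⁴/32 = 1.71×10^-6 m⁴.
θ = (T/G)·Σ L_i/J_i = (1550/81.2×10⁹)·(0.846/5.73×10^-6 + 0.339/1.71×10^-6) = 6.604×10^-3 rad.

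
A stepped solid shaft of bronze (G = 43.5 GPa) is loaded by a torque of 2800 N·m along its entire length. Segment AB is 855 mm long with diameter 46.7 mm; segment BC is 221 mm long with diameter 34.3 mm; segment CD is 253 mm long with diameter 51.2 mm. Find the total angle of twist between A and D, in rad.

0.247 rad

J_AB = π(0.0467)⁴/32 = 4.67×10^-7 m⁴; J_BC = π(0.0343)⁴/32 = 1.36×10^-7 m⁴; J_CD = π(0.0512)⁴/32 = 6.75×10^-7 m⁴.
θ = (T/G)·Σ L_i/J_i = (2800/43.5×10⁹)·(0.855/4.67×10^-7 + 0.221/1.36×10^-7 + 0.253/6.75×10^-7) = 0.2467 rad.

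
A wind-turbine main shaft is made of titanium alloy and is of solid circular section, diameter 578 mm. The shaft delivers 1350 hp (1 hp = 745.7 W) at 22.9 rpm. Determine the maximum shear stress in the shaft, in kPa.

ω = 2π·22.9/60 = 2.398 rad/s, so T = P/ω = 1350×745.7 / 2.398 = 419800 N·m.
J = πd⁴/32 = π(0.578)⁴/32 = 0.01096 m⁴.
τ_max = T·r/J = 419800 × 0.289 / 0.01096 = 1.107×10^7 Pa.

11100 kPa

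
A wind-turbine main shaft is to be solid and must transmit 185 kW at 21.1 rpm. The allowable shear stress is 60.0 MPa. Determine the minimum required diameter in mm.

192 mm

ω = 2π·21.1/60 = 2.210 rad/s, so T = P/ω = 185×10³ / 2.210 = 83730 N·m.
For a solid shaft τ_max = 16T/(πd³), so d = (16T/(π τ_allow))^(1/3) = (16·83730/(π·6.00×10^7))^(1/3) = 0.1923 m.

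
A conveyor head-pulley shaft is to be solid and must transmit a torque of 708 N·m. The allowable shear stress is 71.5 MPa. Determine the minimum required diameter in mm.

36.9 mm

For a solid shaft τ_max = 16T/(πd³), so d = (16T/(π τ_allow))^(1/3) = (16·708.0/(π·7.15×10^7))^(1/3) = 0.03695 m.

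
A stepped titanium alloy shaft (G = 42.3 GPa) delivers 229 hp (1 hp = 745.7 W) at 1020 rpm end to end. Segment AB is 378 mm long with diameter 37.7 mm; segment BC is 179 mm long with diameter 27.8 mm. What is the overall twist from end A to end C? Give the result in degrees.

10.7°

ω = 2π·1020/60 = 106.8 rad/s, so T = P/ω = 229×745.7 / 106.8 = 1599 N·m.
J_AB = π(0.0377)⁴/32 = 1.98×10^-7 m⁴; J_BC = π(0.0278)⁴/32 = 5.86×10^-8 m⁴.
θ = (T/G)·Σ L_i/J_i = (1599/42.3×10⁹)·(0.378/1.98×10^-7 + 0.179/5.86×10^-8) = 0.1874 rad.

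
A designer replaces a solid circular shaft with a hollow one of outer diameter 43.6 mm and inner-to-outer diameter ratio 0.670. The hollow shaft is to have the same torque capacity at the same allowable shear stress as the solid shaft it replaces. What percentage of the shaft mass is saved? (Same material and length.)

36.0 %

Equal τ_max and T ⇒ the solid shaft needs d_s³ = d_o³(1−k⁴), so d_s = 43.6·(1−0.670⁴)^(1/3) = 40.45 mm.
Area ratio A_h/A_s = d_o²(1−k²)/d_s² = (1−k²)/(1−k⁴)^(2/3) = 0.6403.
Mass saving = 1 − 0.6403 = 36.0 %.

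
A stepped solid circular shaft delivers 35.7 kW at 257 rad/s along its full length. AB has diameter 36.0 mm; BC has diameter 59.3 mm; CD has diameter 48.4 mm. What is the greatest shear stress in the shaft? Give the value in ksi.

ω = 257 rad/s, so T = P/ω = 35.7×10³ / 257.0 = 138.9 N·m.
Under the same torque, τ_max = 16T/(πd³) is largest where d is smallest — segment AB (d = 36.0 mm).
τ_max = 16·138.9/(π·(0.0360)³) = 1.516×10^7 Pa.

2.20 ksi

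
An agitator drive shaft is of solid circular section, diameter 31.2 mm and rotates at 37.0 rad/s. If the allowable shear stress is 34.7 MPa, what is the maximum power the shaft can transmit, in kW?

J = πd⁴/32 = π(0.0312)⁴/32 = 9.303×10^-8 m⁴.
T_max = τ_allow·J/r = 3.47×10^7 × 9.303×10^-8 / 0.0156 = 206.9 N·m.
ω = 37.0 rad/s, so P_max = T_max·ω = 7656 W.

7.66 kW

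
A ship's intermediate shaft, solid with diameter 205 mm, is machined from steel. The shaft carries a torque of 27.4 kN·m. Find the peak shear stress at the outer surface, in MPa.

J = πd⁴/32 = π(0.205)⁴/32 = 1.734×10^-4 m⁴.
τ_max = T·r/J = 27400 × 0.102 / 1.734×10^-4 = 1.620×10^7 Pa.

16.2 MPa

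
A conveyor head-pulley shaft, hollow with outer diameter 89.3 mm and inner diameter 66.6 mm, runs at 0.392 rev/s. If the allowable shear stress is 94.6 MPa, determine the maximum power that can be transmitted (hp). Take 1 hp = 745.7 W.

30.2 hp

J = π(d_o⁴ − d_i⁴)/32 = π(0.0893⁴ − 0.0666⁴)/32 = 4.312×10^-6 m⁴.
T_max = τ_allow·J/r = 9.46×10^7 × 4.312×10^-6 / 0.0446 = 9135 N·m.
ω = 2π·0.392 = 2.463 rad/s, so P_max = T_max·ω = 2.250×10^4 W.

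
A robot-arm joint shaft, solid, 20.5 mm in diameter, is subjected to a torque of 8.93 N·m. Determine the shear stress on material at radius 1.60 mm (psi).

J = πd⁴/32 = π(0.0205)⁴/32 = 1.734×10^-8 m⁴.
Shear stress varies linearly with radius: τ = T·r/J = 8.930 × 0.00160 / 1.734×10^-8 = 8.241×10^5 Pa.

120 psi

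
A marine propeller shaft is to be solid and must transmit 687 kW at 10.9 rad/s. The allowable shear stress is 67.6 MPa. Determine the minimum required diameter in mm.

ω = 10.9 rad/s, so T = P/ω = 687×10³ / 10.90 = 63030 N·m.
For a solid shaft τ_max = 16T/(πd³), so d = (16T/(π τ_allow))^(1/3) = (16·63030/(π·6.76×10^7))^(1/3) = 0.1681 m.

168 mm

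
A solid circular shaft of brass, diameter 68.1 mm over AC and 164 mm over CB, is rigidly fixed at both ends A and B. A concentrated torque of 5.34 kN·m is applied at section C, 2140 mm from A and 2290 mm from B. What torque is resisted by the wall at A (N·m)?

165 N·m

Compatibility: T_A·a/J_AC = T_B·b/J_CB with T_A + T_B = T₀.
J_AC = 2.11×10^-6 m⁴, J_CB = 7.10×10^-5 m⁴, so T_A = T₀·(J_AC/a)/((J_AC/a)+(J_CB/b)) = 164.7 N·m, T_B = 5175 N·m.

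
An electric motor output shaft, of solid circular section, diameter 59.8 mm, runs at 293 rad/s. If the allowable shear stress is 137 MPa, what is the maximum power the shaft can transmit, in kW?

1690 kW

J = πd⁴/32 = π(0.0598)⁴/32 = 1.255×10^-6 m⁴.
T_max = τ_allow·J/r = 1.37×10^8 × 1.255×10^-6 / 0.0299 = 5752 N·m.
ω = 293 rad/s, so P_max = T_max·ω = 1.685×10^6 W.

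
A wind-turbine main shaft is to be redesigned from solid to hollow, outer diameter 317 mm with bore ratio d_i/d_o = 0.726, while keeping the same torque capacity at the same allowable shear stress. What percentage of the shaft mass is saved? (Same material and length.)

Equal τ_max and T ⇒ the solid shaft needs d_s³ = d_o³(1−k⁴), so d_s = 317·(1−0.726⁴)^(1/3) = 284.4 mm.
Area ratio A_h/A_s = d_o²(1−k²)/d_s² = (1−k²)/(1−k⁴)^(2/3) = 0.5875.
Mass saving = 1 − 0.5875 = 41.2 %.

41.2 %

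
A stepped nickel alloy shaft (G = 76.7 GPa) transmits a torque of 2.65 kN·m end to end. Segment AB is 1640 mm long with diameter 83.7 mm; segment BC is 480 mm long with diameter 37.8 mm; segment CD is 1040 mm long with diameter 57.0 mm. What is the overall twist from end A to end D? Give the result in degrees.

7.40°

J_AB = π(0.0837)⁴/32 = 4.82×10^-6 m⁴; J_BC = π(0.0378)⁴/32 = 2.00×10^-7 m⁴; J_CD = π(0.0570)⁴/32 = 1.04×10^-6 m⁴.
θ = (T/G)·Σ L_i/J_i = (2650/76.7×10⁹)·(1.64/4.82×10^-6 + 0.480/2.00×10^-7 + 1.04/1.04×10^-6) = 0.1292 rad.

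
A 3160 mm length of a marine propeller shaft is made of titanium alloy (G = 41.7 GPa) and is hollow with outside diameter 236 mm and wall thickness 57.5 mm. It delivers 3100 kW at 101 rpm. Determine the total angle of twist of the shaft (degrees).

ω = 2π·101/60 = 10.58 rad/s, so T = P/ω = 3100×10³ / 10.58 = 293100 N·m.
J = π(d_o⁴ − d_i⁴)/32 = π(0.236⁴ − 0.121⁴)/32 = 2.835×10^-4 m⁴.
θ = T·L/(G·J) = 293100 × 3.16 / (41.7×10⁹ × 2.835×10^-4) = 0.07835 rad.

4.49°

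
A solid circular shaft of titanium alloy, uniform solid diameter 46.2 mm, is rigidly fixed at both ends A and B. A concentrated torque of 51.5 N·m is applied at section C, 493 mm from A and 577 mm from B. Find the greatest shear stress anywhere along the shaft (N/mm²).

With uniform GJ and both ends fixed, compatibility θ_AC = θ_CB gives T_A·a = T_B·b, together with T_A + T_B = T₀.
T_A = T₀·b/(a+b) = 51.50·577/1070 = 27.77 N·m; T_B = 23.73 N·m.
τ in each portion: τ_AC = 1.43×10^6 Pa, τ_CB = 1.23×10^6 Pa; maximum is in AC.
τ_max = T_AC·r/J = 27.77·0.0231/4.47×10^-7 = 1.434×10^6 Pa.

1.43 N/mm²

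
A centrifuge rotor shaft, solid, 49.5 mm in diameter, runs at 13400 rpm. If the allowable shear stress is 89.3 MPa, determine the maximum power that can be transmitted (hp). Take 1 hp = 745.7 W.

4000 hp

J = πd⁴/32 = π(0.0495)⁴/32 = 5.894×10^-7 m⁴.
T_max = τ_allow·J/r = 8.93×10^7 × 5.894×10^-7 / 0.0248 = 2127 N·m.
ω = 2π·13400/60 = 1403 rad/s, so P_max = T_max·ω = 2.984×10^6 W.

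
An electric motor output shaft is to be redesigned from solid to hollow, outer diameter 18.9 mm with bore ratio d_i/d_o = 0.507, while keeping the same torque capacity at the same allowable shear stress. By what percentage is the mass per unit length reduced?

Equal τ_max and T ⇒ the solid shaft needs d_s³ = d_o³(1−k⁴), so d_s = 18.9·(1−0.507⁴)^(1/3) = 18.47 mm.
Area ratio A_h/A_s = d_o²(1−k²)/d_s² = (1−k²)/(1−k⁴)^(2/3) = 0.7776.
Mass saving = 1 − 0.7776 = 22.2 %.

22.2 %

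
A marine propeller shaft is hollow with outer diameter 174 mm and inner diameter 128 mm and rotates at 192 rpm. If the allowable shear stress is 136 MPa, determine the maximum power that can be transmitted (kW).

2000 kW

J = π(d_o⁴ − d_i⁴)/32 = π(0.174⁴ − 0.128⁴)/32 = 6.364×10^-5 m⁴.
T_max = τ_allow·J/r = 1.36×10^8 × 6.364×10^-5 / 0.0870 = 99480 N·m.
ω = 2π·192/60 = 20.11 rad/s, so P_max = T_max·ω = 2.000×10^6 W.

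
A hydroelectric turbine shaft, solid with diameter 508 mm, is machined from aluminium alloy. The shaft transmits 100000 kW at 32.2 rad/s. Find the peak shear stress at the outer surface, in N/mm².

ω = 32.2 rad/s, so T = P/ω = 100000×10³ / 32.20 = 3.106e6 N·m.
J = πd⁴/32 = π(0.508)⁴/32 = 6.538×10^-3 m⁴.
τ_max = T·r/J = 3.106e6 × 0.254 / 6.538×10^-3 = 1.206×10^8 Pa.

121 N/mm²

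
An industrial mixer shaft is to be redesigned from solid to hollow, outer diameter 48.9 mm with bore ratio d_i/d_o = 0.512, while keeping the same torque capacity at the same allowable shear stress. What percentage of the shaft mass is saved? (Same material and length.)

Equal τ_max and T ⇒ the solid shaft needs d_s³ = d_o³(1−k⁴), so d_s = 48.9·(1−0.512⁴)^(1/3) = 47.75 mm.
Area ratio A_h/A_s = d_o²(1−k²)/d_s² = (1−k²)/(1−k⁴)^(2/3) = 0.7737.
Mass saving = 1 − 0.7737 = 22.6 %.

22.6 %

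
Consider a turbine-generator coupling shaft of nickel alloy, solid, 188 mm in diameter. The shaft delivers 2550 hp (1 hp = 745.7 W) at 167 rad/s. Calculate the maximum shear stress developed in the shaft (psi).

ω = 167 rad/s, so T = P/ω = 2550×745.7 / 167.0 = 11390 N·m.
J = πd⁴/32 = π(0.188)⁴/32 = 1.226×10^-4 m⁴.
τ_max = T·r/J = 11390 × 0.0940 / 1.226×10^-4 = 8.727×10^6 Pa.

1270 psi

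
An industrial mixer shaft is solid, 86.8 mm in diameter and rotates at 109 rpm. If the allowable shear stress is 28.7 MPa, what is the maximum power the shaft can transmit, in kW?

42.1 kW

J = πd⁴/32 = π(0.0868)⁴/32 = 5.573×10^-6 m⁴.
T_max = τ_allow·J/r = 2.87×10^7 × 5.573×10^-6 / 0.0434 = 3685 N·m.
ω = 2π·109/60 = 11.41 rad/s, so P_max = T_max·ω = 4.207×10^4 W.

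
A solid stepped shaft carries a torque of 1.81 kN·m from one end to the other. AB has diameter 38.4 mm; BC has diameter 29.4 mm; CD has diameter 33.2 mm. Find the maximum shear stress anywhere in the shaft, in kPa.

Under the same torque, τ_max = 16T/(πd³) is largest where d is smallest — segment BC (d = 29.4 mm).
τ_max = 16·1810/(π·(0.0294)³) = 3.627×10^8 Pa.

363000 kPa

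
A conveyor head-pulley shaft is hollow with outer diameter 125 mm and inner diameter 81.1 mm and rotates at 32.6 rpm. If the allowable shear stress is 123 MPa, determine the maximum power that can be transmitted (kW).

J = π(d_o⁴ − d_i⁴)/32 = π(0.125⁴ − 0.0811⁴)/32 = 1.972×10^-5 m⁴.
T_max = τ_allow·J/r = 1.23×10^8 × 1.972×10^-5 / 0.0625 = 38810 N·m.
ω = 2π·32.6/60 = 3.414 rad/s, so P_max = T_max·ω = 1.325×10^5 W.

132 kW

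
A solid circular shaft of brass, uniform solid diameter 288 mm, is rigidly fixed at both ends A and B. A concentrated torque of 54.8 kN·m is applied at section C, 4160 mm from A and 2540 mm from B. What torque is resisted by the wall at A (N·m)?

20800 N·m

With uniform GJ and both ends fixed, compatibility θ_AC = θ_CB gives T_A·a = T_B·b, together with T_A + T_B = T₀.
T_A = T₀·b/(a+b) = 54800·2540/6700 = 20770 N·m; T_B = 34030 N·m.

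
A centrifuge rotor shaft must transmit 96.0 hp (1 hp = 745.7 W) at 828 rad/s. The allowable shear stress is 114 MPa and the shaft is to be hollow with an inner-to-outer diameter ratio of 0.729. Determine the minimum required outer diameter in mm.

17.5 mm

ω = 828 rad/s, so T = P/ω = 96.0×745.7 / 828.0 = 86.46 N·m.
For a hollow shaft with d_i/d_o = 0.729: τ_max = 16T/(π d_o³ (1−k⁴)), so d_o = [16T/(π τ_allow (1−k⁴))]^(1/3) = [16·86.46/(π·1.14×10^8·0.7176)]^(1/3) = 0.01753 m.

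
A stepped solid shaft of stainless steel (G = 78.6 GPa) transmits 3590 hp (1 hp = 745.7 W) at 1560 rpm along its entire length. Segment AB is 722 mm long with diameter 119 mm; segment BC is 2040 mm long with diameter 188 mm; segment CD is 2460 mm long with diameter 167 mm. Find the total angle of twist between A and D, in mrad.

17.8 mrad

ω = 2π·1560/60 = 163.4 rad/s, so T = P/ω = 3590×745.7 / 163.4 = 16390 N·m.
J_AB = π(0.119)⁴/32 = 1.97×10^-5 m⁴; J_BC = π(0.188)⁴/32 = 1.23×10^-4 m⁴; J_CD = π(0.167)⁴/32 = 7.64×10^-5 m⁴.
θ = (T/G)·Σ L_i/J_i = (16390/78.6×10⁹)·(0.722/1.97×10^-5 + 2.04/1.23×10^-4 + 2.46/7.64×10^-5) = 0.01783 rad.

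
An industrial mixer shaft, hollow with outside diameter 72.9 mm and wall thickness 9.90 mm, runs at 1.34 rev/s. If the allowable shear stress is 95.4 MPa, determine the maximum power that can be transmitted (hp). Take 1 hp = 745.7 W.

58.9 hp

J = π(d_o⁴ − d_i⁴)/32 = π(0.0729⁴ − 0.0531⁴)/32 = 1.992×10^-6 m⁴.
T_max = τ_allow·J/r = 9.54×10^7 × 1.992×10^-6 / 0.0365 = 5214 N·m.
ω = 2π·1.34 = 8.419 rad/s, so P_max = T_max·ω = 4.390×10^4 W.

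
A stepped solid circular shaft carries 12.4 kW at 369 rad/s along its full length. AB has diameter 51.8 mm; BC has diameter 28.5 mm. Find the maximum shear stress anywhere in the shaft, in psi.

ω = 369 rad/s, so T = P/ω = 12.4×10³ / 369.0 = 33.60 N·m.
Under the same torque, τ_max = 16T/(πd³) is largest where d is smallest — segment BC (d = 28.5 mm).
τ_max = 16·33.60/(π·(0.0285)³) = 7.393×10^6 Pa.

1070 psi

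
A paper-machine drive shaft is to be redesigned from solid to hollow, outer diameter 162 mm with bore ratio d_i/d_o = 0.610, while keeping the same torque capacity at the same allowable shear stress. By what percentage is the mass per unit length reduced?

Equal τ_max and T ⇒ the solid shaft needs d_s³ = d_o³(1−k⁴), so d_s = 162·(1−0.610⁴)^(1/3) = 154.1 mm.
Area ratio A_h/A_s = d_o²(1−k²)/d_s² = (1−k²)/(1−k⁴)^(2/3) = 0.6935.
Mass saving = 1 − 0.6935 = 30.7 %.

30.7 %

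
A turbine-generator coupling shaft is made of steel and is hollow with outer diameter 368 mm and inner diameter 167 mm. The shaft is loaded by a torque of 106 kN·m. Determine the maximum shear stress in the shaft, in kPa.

J = π(d_o⁴ − d_i⁴)/32 = π(0.368⁴ − 0.167⁴)/32 = 1.724×10^-3 m⁴.
τ_max = T·r/J = 106000 × 0.184 / 1.724×10^-3 = 1.131×10^7 Pa.

11300 kPa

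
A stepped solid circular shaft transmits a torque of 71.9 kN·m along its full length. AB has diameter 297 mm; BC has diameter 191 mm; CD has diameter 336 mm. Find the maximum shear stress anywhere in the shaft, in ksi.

Under the same torque, τ_max = 16T/(πd³) is largest where d is smallest — segment BC (d = 191 mm).
τ_max = 16·71900/(π·(0.191)³) = 5.255×10^7 Pa.

7.62 ksi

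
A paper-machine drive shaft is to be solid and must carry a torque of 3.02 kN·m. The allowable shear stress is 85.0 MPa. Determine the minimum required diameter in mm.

For a solid shaft τ_max = 16T/(πd³), so d = (16T/(π τ_allow))^(1/3) = (16·3020/(π·8.50×10^7))^(1/3) = 0.05656 m.

56.6 mm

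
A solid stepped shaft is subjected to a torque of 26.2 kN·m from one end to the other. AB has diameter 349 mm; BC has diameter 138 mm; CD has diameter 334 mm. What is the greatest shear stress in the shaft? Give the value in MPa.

Under the same torque, τ_max = 16T/(πd³) is largest where d is smallest — segment BC (d = 138 mm).
τ_max = 16·26200/(π·(0.138)³) = 5.077×10^7 Pa.

50.8 MPa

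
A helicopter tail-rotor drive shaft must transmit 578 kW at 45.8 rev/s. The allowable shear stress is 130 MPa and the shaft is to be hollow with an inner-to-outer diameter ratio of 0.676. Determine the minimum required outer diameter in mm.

46.3 mm

ω = 2π·45.8 = 287.8 rad/s, so T = P/ω = 578×10³ / 287.8 = 2009 N·m.
For a hollow shaft with d_i/d_o = 0.676: τ_max = 16T/(π d_o³ (1−k⁴)), so d_o = [16T/(π τ_allow (1−k⁴))]^(1/3) = [16·2009/(π·1.30×10^8·0.7912)]^(1/3) = 0.04633 m.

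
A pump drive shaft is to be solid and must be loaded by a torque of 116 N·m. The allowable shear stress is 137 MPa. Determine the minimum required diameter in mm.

16.3 mm

For a solid shaft τ_max = 16T/(πd³), so d = (16T/(π τ_allow))^(1/3) = (16·116.0/(π·1.37×10^8))^(1/3) = 0.01628 m.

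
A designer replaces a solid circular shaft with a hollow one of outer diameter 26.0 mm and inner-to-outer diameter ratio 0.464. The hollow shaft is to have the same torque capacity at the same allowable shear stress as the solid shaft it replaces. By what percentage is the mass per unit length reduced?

19.0 %

Equal τ_max and T ⇒ the solid shaft needs d_s³ = d_o³(1−k⁴), so d_s = 26.0·(1−0.464⁴)^(1/3) = 25.59 mm.
Area ratio A_h/A_s = d_o²(1−k²)/d_s² = (1−k²)/(1−k⁴)^(2/3) = 0.8099.
Mass saving = 1 − 0.8099 = 19.0 %.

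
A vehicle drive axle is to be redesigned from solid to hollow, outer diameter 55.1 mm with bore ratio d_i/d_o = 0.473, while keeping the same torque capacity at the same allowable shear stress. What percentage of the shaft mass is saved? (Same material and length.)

Equal τ_max and T ⇒ the solid shaft needs d_s³ = d_o³(1−k⁴), so d_s = 55.1·(1−0.473⁴)^(1/3) = 54.16 mm.
Area ratio A_h/A_s = d_o²(1−k²)/d_s² = (1−k²)/(1−k⁴)^(2/3) = 0.8033.
Mass saving = 1 − 0.8033 = 19.7 %.

19.7 %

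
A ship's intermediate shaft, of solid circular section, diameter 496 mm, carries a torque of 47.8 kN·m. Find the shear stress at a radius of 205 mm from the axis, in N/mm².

1.65 N/mm²

J = πd⁴/32 = π(0.496)⁴/32 = 5.942×10^-3 m⁴.
Shear stress varies linearly with radius: τ = T·r/J = 47800 × 0.205 / 5.942×10^-3 = 1.649×10^6 Pa.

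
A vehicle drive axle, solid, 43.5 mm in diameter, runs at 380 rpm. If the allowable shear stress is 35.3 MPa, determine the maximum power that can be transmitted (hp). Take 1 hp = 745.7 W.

J = πd⁴/32 = π(0.0435)⁴/32 = 3.515×10^-7 m⁴.
T_max = τ_allow·J/r = 3.53×10^7 × 3.515×10^-7 / 0.0217 = 570.5 N·m.
ω = 2π·380/60 = 39.79 rad/s, so P_max = T_max·ω = 2.270×10^4 W.

30.4 hp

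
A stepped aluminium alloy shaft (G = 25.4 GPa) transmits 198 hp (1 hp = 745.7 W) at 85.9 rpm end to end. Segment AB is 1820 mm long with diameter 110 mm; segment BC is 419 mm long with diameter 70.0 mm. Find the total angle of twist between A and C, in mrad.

ω = 2π·85.9/60 = 8.995 rad/s, so T = P/ω = 198×745.7 / 8.995 = 16410 N·m.
J_AB = π(0.110)⁴/32 = 1.44×10^-5 m⁴; J_BC = π(0.0700)⁴/32 = 2.36×10^-6 m⁴.
θ = (T/G)·Σ L_i/J_i = (16410/25.4×10⁹)·(1.82/1.44×10^-5 + 0.419/2.36×10^-6) = 0.1967 rad.

197 mrad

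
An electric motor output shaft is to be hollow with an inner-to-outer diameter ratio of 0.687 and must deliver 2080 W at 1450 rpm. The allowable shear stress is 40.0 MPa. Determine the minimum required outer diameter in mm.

13.1 mm

ω = 2π·1450/60 = 151.8 rad/s, so T = P/ω = 2080 / 151.8 = 13.70 N·m.
For a hollow shaft with d_i/d_o = 0.687: τ_max = 16T/(π d_o³ (1−k⁴)), so d_o = [16T/(π τ_allow (1−k⁴))]^(1/3) = [16·13.70/(π·4.00×10^7·0.7772)]^(1/3) = 0.01309 m.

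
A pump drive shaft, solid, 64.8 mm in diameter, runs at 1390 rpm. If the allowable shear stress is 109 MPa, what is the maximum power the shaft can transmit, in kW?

848 kW

J = πd⁴/32 = π(0.0648)⁴/32 = 1.731×10^-6 m⁴.
T_max = τ_allow·J/r = 1.09×10^8 × 1.731×10^-6 / 0.0324 = 5823 N·m.
ω = 2π·1390/60 = 145.6 rad/s, so P_max = T_max·ω = 8.477×10^5 W.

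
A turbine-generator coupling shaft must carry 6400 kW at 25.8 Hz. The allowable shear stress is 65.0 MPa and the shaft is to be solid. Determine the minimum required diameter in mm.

146 mm

ω = 2π·25.8 = 162.1 rad/s, so T = P/ω = 6400×10³ / 162.1 = 39480 N·m.
For a solid shaft τ_max = 16T/(πd³), so d = (16T/(π τ_allow))^(1/3) = (16·39480/(π·6.50×10^7))^(1/3) = 0.1457 m.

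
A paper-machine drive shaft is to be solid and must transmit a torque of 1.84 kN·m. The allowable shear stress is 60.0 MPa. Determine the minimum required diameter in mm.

53.9 mm

For a solid shaft τ_max = 16T/(πd³), so d = (16T/(π τ_allow))^(1/3) = (16·1840/(π·6.00×10^7))^(1/3) = 0.05385 m.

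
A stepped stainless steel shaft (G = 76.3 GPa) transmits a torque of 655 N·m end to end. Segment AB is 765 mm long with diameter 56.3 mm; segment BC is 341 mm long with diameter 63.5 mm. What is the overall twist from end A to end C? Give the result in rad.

J_AB = π(0.0563)⁴/32 = 9.86×10^-7 m⁴; J_BC = π(0.0635)⁴/32 = 1.60×10^-6 m⁴.
θ = (T/G)·Σ L_i/J_i = (655.0/76.3×10⁹)·(0.765/9.86×10^-7 + 0.341/1.60×10^-6) = 8.492×10^-3 rad.

0.00849 rad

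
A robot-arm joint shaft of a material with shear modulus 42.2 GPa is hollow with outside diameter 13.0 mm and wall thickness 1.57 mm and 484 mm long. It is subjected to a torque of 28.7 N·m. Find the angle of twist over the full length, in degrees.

10.1°

J = π(d_o⁴ − d_i⁴)/32 = π(0.0130⁴ − 0.00986⁴)/32 = 1.876×10^-9 m⁴.
θ = T·L/(G·J) = 28.70 × 0.484 / (42.2×10⁹ × 1.876×10^-9) = 0.1755 rad.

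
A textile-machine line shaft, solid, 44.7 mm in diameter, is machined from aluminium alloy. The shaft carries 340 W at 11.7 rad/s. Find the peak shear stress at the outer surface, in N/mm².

ω = 11.7 rad/s, so T = P/ω = 340 / 11.70 = 29.06 N·m.
J = πd⁴/32 = π(0.0447)⁴/32 = 3.919×10^-7 m⁴.
τ_max = T·r/J = 29.06 × 0.0224 / 3.919×10^-7 = 1.657×10^6 Pa.

1.66 N/mm²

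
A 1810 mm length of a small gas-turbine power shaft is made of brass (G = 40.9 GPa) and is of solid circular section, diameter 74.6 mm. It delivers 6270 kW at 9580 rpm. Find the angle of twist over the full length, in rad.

ω = 2π·9580/60 = 1003 rad/s, so T = P/ω = 6270×10³ / 1003 = 6250 N·m.
J = πd⁴/32 = π(0.0746)⁴/32 = 3.041×10^-6 m⁴.
θ = T·L/(G·J) = 6250 × 1.81 / (40.9×10⁹ × 3.041×10^-6) = 0.09096 rad.

0.0910 rad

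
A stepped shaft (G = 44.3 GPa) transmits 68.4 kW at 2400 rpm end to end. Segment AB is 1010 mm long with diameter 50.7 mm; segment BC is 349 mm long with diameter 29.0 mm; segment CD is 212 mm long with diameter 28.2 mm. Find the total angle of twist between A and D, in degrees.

ω = 2π·2400/60 = 251.3 rad/s, so T = P/ω = 68.4×10³ / 251.3 = 272.2 N·m.
J_AB = π(0.0507)⁴/32 = 6.49×10^-7 m⁴; J_BC = π(0.0290)⁴/32 = 6.94×10^-8 m⁴; J_CD = π(0.0282)⁴/32 = 6.21×10^-8 m⁴.
θ = (T/G)·Σ L_i/J_i = (272.2/44.3×10⁹)·(1.01/6.49×10^-7 + 0.349/6.94×10^-8 + 0.212/6.21×10^-8) = 0.06142 rad.

3.52°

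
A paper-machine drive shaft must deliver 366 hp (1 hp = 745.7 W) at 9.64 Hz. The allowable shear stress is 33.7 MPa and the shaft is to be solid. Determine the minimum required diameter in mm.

88.0 mm

ω = 2π·9.64 = 60.57 rad/s, so T = P/ω = 366×745.7 / 60.57 = 4506 N·m.
For a solid shaft τ_max = 16T/(πd³), so d = (16T/(π τ_allow))^(1/3) = (16·4506/(π·3.37×10^7))^(1/3) = 0.08798 m.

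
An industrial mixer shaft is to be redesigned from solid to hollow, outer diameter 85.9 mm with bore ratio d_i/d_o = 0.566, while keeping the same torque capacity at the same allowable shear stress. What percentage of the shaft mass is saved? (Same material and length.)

26.9 %

Equal τ_max and T ⇒ the solid shaft needs d_s³ = d_o³(1−k⁴), so d_s = 85.9·(1−0.566⁴)^(1/3) = 82.85 mm.
Area ratio A_h/A_s = d_o²(1−k²)/d_s² = (1−k²)/(1−k⁴)^(2/3) = 0.7305.
Mass saving = 1 − 0.7305 = 26.9 %.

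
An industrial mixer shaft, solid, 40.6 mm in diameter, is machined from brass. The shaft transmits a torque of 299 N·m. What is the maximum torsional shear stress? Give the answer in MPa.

22.8 MPa

J = πd⁴/32 = π(0.0406)⁴/32 = 2.667×10^-7 m⁴.
τ_max = T·r/J = 299.0 × 0.0203 / 2.667×10^-7 = 2.275×10^7 Pa.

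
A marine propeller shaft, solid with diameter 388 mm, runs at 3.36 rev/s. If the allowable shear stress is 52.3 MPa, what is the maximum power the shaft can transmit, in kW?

12700 kW

J = πd⁴/32 = π(0.388)⁴/32 = 2.225×10^-3 m⁴.
T_max = τ_allow·J/r = 5.23×10^7 × 2.225×10^-3 / 0.194 = 599800 N·m.
ω = 2π·3.36 = 21.11 rad/s, so P_max = T_max·ω = 1.266×10^7 W.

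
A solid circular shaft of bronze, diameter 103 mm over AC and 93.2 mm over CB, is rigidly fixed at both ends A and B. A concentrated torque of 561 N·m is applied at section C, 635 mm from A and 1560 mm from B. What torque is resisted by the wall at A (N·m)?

Compatibility: T_A·a/J_AC = T_B·b/J_CB with T_A + T_B = T₀.
J_AC = 1.10×10^-5 m⁴, J_CB = 7.41×10^-6 m⁴, so T_A = T₀·(J_AC/a)/((J_AC/a)+(J_CB/b)) = 440.7 N·m, T_B = 120.3 N·m.

441 N·m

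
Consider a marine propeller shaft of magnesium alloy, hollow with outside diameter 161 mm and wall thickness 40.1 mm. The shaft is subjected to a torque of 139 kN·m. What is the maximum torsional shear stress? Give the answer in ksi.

J = π(d_o⁴ − d_i⁴)/32 = π(0.161⁴ − 0.0808⁴)/32 = 6.178×10^-5 m⁴.
τ_max = T·r/J = 139000 × 0.0805 / 6.178×10^-5 = 1.811×10^8 Pa.

26.3 ksi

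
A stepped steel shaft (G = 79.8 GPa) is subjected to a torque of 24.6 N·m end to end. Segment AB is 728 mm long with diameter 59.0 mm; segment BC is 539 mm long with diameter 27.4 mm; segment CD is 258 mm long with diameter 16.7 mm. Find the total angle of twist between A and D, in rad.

J_AB = π(0.0590)⁴/32 = 1.19×10^-6 m⁴; J_BC = π(0.0274)⁴/32 = 5.53×10^-8 m⁴; J_CD = π(0.0167)⁴/32 = 7.64×10^-9 m⁴.
θ = (T/G)·Σ L_i/J_i = (24.60/79.8×10⁹)·(0.728/1.19×10^-6 + 0.539/5.53×10^-8 + 0.258/7.64×10^-9) = 0.01361 rad.

0.0136 rad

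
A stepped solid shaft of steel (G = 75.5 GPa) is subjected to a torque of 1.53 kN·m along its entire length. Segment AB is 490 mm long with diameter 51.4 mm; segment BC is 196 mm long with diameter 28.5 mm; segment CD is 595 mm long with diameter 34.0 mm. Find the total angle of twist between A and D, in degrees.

9.61°

J_AB = π(0.0514)⁴/32 = 6.85×10^-7 m⁴; J_BC = π(0.0285)⁴/32 = 6.48×10^-8 m⁴; J_CD = π(0.0340)⁴/32 = 1.31×10^-7 m⁴.
θ = (T/G)·Σ L_i/J_i = (1530/75.5×10⁹)·(0.490/6.85×10^-7 + 0.196/6.48×10^-8 + 0.595/1.31×10^-7) = 0.1677 rad.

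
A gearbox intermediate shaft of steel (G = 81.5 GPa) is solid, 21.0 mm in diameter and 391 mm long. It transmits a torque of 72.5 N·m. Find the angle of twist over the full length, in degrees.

J = πd⁴/32 = π(0.0210)⁴/32 = 1.909×10^-8 m⁴.
θ = T·L/(G·J) = 72.50 × 0.391 / (81.5×10⁹ × 1.909×10^-8) = 0.01822 rad.

1.04°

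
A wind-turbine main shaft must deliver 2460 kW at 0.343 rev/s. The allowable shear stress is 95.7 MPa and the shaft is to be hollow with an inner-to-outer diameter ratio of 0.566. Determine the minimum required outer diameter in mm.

ω = 2π·0.343 = 2.155 rad/s, so T = P/ω = 2460×10³ / 2.155 = 1.141e6 N·m.
For a hollow shaft with d_i/d_o = 0.566: τ_max = 16T/(π d_o³ (1−k⁴)), so d_o = [16T/(π τ_allow (1−k⁴))]^(1/3) = [16·1.141e6/(π·9.57×10^7·0.8974)]^(1/3) = 0.4076 m.

408 mm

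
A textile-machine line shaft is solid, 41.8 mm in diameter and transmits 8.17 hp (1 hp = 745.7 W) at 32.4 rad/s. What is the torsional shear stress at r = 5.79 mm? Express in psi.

ω = 32.4 rad/s, so T = P/ω = 8.17×745.7 / 32.40 = 188.0 N·m.
J = πd⁴/32 = π(0.0418)⁴/32 = 2.997×10^-7 m⁴.
Shear stress varies linearly with radius: τ = T·r/J = 188.0 × 0.00579 / 2.997×10^-7 = 3.633×10^6 Pa.

527 psi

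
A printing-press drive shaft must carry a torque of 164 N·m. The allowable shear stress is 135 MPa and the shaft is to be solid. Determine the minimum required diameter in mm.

18.4 mm

For a solid shaft τ_max = 16T/(πd³), so d = (16T/(π τ_allow))^(1/3) = (16·164.0/(π·1.35×10^8))^(1/3) = 0.01836 m.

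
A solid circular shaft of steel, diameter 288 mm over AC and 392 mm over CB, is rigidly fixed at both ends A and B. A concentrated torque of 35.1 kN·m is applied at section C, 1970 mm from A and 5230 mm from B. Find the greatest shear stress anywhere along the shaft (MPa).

Compatibility: T_A·a/J_AC = T_B·b/J_CB with T_A + T_B = T₀.
J_AC = 6.75×10^-4 m⁴, J_CB = 2.32×10^-3 m⁴, so T_A = T₀·(J_AC/a)/((J_AC/a)+(J_CB/b)) = 15310 N·m, T_B = 19790 N·m.
τ in each portion: τ_AC = 3.26×10^6 Pa, τ_CB = 1.67×10^6 Pa; maximum is in AC.
τ_max = T_AC·r/J = 15310·0.144/6.75×10^-4 = 3.264×10^6 Pa.

3.26 MPa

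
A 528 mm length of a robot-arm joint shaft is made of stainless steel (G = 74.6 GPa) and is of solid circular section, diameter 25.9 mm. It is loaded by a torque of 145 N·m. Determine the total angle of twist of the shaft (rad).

J = πd⁴/32 = π(0.0259)⁴/32 = 4.418×10^-8 m⁴.
θ = T·L/(G·J) = 145.0 × 0.528 / (74.6×10⁹ × 4.418×10^-8) = 0.02323 rad.

0.0232 rad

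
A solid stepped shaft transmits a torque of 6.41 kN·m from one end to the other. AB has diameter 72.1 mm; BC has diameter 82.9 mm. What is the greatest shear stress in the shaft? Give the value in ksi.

Under the same torque, τ_max = 16T/(πd³) is largest where d is smallest — segment AB (d = 72.1 mm).
τ_max = 16·6410/(π·(0.0721)³) = 8.710×10^7 Pa.

12.6 ksi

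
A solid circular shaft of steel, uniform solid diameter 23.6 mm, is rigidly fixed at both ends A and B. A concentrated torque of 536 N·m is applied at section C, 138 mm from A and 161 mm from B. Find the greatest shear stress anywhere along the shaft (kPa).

With uniform GJ and both ends fixed, compatibility θ_AC = θ_CB gives T_A·a = T_B·b, together with T_A + T_B = T₀.
T_A = T₀·b/(a+b) = 536.0·161/299.0 = 288.6 N·m; T_B = 247.4 N·m.
τ in each portion: τ_AC = 1.12×10^8 Pa, τ_CB = 9.59×10^7 Pa; maximum is in AC.
τ_max = T_AC·r/J = 288.6·0.0118/3.05×10^-8 = 1.118×10^8 Pa.

112000 kPa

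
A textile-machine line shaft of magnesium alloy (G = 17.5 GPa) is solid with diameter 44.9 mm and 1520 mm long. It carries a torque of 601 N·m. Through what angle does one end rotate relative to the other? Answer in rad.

0.131 rad

J = πd⁴/32 = π(0.0449)⁴/32 = 3.990×10^-7 m⁴.
θ = T·L/(G·J) = 601.0 × 1.52 / (17.5×10⁹ × 3.990×10^-7) = 0.1308 rad.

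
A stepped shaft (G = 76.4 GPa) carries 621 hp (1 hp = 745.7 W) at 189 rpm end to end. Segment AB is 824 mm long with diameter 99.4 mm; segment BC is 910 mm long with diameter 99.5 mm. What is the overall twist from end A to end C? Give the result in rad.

ω = 2π·189/60 = 19.79 rad/s, so T = P/ω = 621×745.7 / 19.79 = 23400 N·m.
J_AB = π(0.0994)⁴/32 = 9.58×10^-6 m⁴; J_BC = π(0.0995)⁴/32 = 9.62×10^-6 m⁴.
θ = (T/G)·Σ L_i/J_i = (23400/76.4×10⁹)·(0.824/9.58×10^-6 + 0.910/9.62×10^-6) = 0.05529 rad.

0.0553 rad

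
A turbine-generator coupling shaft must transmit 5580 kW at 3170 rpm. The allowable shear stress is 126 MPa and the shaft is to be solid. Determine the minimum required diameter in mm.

ω = 2π·3170/60 = 332.0 rad/s, so T = P/ω = 5580×10³ / 332.0 = 16810 N·m.
For a solid shaft τ_max = 16T/(πd³), so d = (16T/(π τ_allow))^(1/3) = (16·16810/(π·1.26×10^8))^(1/3) = 0.08791 m.

87.9 mm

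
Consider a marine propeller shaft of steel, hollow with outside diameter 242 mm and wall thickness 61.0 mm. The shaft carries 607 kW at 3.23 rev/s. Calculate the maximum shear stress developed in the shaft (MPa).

11.4 MPa

ω = 2π·3.23 = 20.29 rad/s, so T = P/ω = 607×10³ / 20.29 = 29910 N·m.
J = π(d_o⁴ − d_i⁴)/32 = π(0.242⁴ − 0.120⁴)/32 = 3.164×10^-4 m⁴.
τ_max = T·r/J = 29910 × 0.121 / 3.164×10^-4 = 1.144×10^7 Pa.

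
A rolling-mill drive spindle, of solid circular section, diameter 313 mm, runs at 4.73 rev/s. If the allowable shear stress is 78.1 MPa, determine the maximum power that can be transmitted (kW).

14000 kW

J = πd⁴/32 = π(0.313)⁴/32 = 9.423×10^-4 m⁴.
T_max = τ_allow·J/r = 7.81×10^7 × 9.423×10^-4 / 0.157 = 470200 N·m.
ω = 2π·4.73 = 29.72 rad/s, so P_max = T_max·ω = 1.398×10^7 W.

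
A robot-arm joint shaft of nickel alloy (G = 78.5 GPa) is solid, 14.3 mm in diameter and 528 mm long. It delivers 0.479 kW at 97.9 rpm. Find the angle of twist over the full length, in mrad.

ω = 2π·97.9/60 = 10.25 rad/s, so T = P/ω = 0.479×10³ / 10.25 = 46.72 N·m.
J = πd⁴/32 = π(0.0143)⁴/32 = 4.105×10^-9 m⁴.
θ = T·L/(G·J) = 46.72 × 0.528 / (78.5×10⁹ × 4.105×10^-9) = 0.07655 rad.

76.5 mrad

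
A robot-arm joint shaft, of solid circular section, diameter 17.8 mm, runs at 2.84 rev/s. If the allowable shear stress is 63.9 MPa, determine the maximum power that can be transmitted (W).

J = πd⁴/32 = π(0.0178)⁴/32 = 9.856×10^-9 m⁴.
T_max = τ_allow·J/r = 6.39×10^7 × 9.856×10^-9 / 0.00890 = 70.76 N·m.
ω = 2π·2.84 = 17.84 rad/s, so P_max = T_max·ω = 1263 W.

1260 W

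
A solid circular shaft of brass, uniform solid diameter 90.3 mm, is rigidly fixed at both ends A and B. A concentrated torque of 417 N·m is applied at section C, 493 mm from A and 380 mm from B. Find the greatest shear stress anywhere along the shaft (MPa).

1.63 MPa

With uniform GJ and both ends fixed, compatibility θ_AC = θ_CB gives T_A·a = T_B·b, together with T_A + T_B = T₀.
T_A = T₀·b/(a+b) = 417.0·380/873.0 = 181.5 N·m; T_B = 235.5 N·m.
τ in each portion: τ_AC = 1.26×10^6 Pa, τ_CB = 1.63×10^6 Pa; maximum is in CB.
τ_max = T_CB·r/J = 235.5·0.0451/6.53×10^-6 = 1.629×10^6 Pa.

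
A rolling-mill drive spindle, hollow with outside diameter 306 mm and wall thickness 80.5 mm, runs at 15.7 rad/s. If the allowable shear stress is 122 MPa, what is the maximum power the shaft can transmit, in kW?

10200 kW

J = π(d_o⁴ − d_i⁴)/32 = π(0.306⁴ − 0.145⁴)/32 = 8.174×10^-4 m⁴.
T_max = τ_allow·J/r = 1.22×10^8 × 8.174×10^-4 / 0.153 = 651800 N·m.
ω = 15.7 rad/s, so P_max = T_max·ω = 1.023×10^7 W.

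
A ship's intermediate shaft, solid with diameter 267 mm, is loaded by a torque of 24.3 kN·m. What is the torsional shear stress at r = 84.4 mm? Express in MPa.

4.11 MPa

J = πd⁴/32 = π(0.267)⁴/32 = 4.989×10^-4 m⁴.
Shear stress varies linearly with radius: τ = T·r/J = 24300 × 0.0844 / 4.989×10^-4 = 4.111×10^6 Pa.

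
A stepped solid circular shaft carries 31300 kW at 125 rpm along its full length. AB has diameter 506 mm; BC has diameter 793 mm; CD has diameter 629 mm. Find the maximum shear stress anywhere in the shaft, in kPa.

ω = 2π·125/60 = 13.09 rad/s, so T = P/ω = 31300×10³ / 13.09 = 2.391e6 N·m.
Under the same torque, τ_max = 16T/(πd³) is largest where d is smallest — segment AB (d = 506 mm).
τ_max = 16·2.391e6/(π·(0.506)³) = 9.400×10^7 Pa.

94000 kPa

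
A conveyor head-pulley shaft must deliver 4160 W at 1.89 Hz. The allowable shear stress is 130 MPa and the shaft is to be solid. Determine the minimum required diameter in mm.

ω = 2π·1.89 = 11.88 rad/s, so T = P/ω = 4160 / 11.88 = 350.3 N·m.
For a solid shaft τ_max = 16T/(πd³), so d = (16T/(π τ_allow))^(1/3) = (16·350.3/(π·1.30×10^8))^(1/3) = 0.02394 m.

23.9 mm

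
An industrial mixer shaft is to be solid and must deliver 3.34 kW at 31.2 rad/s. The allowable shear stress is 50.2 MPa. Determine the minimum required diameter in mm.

22.1 mm

ω = 31.2 rad/s, so T = P/ω = 3.34×10³ / 31.20 = 107.1 N·m.
For a solid shaft τ_max = 16T/(πd³), so d = (16T/(π τ_allow))^(1/3) = (16·107.1/(π·5.02×10^7))^(1/3) = 0.02215 m.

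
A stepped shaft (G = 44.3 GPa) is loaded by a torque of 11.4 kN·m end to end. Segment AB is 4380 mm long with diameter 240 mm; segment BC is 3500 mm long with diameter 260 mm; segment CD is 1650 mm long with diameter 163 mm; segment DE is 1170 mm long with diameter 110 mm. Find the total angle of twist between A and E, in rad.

J_AB = π(0.240)⁴/32 = 3.26×10^-4 m⁴; J_BC = π(0.260)⁴/32 = 4.49×10^-4 m⁴; J_CD = π(0.163)⁴/32 = 6.93×10^-5 m⁴; J_DE = π(0.110)⁴/32 = 1.44×10^-5 m⁴.
θ = (T/G)·Σ L_i/J_i = (11400/44.3×10⁹)·(4.38/3.26×10^-4 + 3.50/4.49×10^-4 + 1.65/6.93×10^-5 + 1.17/1.44×10^-5) = 0.03254 rad.

0.0325 rad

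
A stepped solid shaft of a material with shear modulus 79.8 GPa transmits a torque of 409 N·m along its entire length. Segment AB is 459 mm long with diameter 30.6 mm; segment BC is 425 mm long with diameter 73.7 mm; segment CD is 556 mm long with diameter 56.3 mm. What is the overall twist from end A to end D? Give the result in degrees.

1.77°

J_AB = π(0.0306)⁴/32 = 8.61×10^-8 m⁴; J_BC = π(0.0737)⁴/32 = 2.90×10^-6 m⁴; J_CD = π(0.0563)⁴/32 = 9.86×10^-7 m⁴.
θ = (T/G)·Σ L_i/J_i = (409.0/79.8×10⁹)·(0.459/8.61×10^-8 + 0.425/2.90×10^-6 + 0.556/9.86×10^-7) = 0.03097 rad.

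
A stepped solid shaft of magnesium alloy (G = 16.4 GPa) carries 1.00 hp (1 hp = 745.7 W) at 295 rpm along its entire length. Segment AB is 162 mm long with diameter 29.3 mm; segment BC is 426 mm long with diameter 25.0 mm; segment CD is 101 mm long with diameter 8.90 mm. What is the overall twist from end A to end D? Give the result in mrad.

261 mrad

ω = 2π·295/60 = 30.89 rad/s, so T = P/ω = 1.00×745.7 / 30.89 = 24.14 N·m.
J_AB = π(0.0293)⁴/32 = 7.24×10^-8 m⁴; J_BC = π(0.0250)⁴/32 = 3.83×10^-8 m⁴; J_CD = π(0.00890)⁴/32 = 6.16×10^-10 m⁴.
θ = (T/G)·Σ L_i/J_i = (24.14/16.4×10⁹)·(0.162/7.24×10^-8 + 0.426/3.83×10^-8 + 0.101/6.16×10^-10) = 0.2610 rad.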